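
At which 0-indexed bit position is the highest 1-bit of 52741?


0b1100111000000101. Highest set bit at position 15

15


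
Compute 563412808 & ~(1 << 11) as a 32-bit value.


563412808 & ~(1 << 11) = 563410760

563410760


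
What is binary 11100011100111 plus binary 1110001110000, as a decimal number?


11100011100111 + 1110001110000 = 101010101010111 = 21847

21847


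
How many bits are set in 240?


0b11110000 has 4 set bits

4


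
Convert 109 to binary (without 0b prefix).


109 = 1101101 in binary

1101101


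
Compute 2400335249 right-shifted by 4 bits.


0b10001111000100100011010110010001 >> 4 = 0b1000111100010010001101011001 = 150020953

150020953


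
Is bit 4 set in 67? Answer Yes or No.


0b1000011, bit 4 = 0. No

No


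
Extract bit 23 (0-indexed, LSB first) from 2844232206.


0b10101001100001111000101000001110, position 23 = 1

1


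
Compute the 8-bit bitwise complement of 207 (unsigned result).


~0b11001111 = 0b110000 = 48 (8-bit unsigned)

48


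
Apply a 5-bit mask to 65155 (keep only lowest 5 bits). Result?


65155 & 31 = 3

3


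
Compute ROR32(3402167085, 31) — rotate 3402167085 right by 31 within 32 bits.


Rotate 0b11001010110010001111001100101101 right by 31 (32-bit) = 0b10010101100100011110011001011011 = 2509366875

2509366875


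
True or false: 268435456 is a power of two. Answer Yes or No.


0b10000000000000000000000000000. Only one bit set => Yes

Yes


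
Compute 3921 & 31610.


0b111101010001 & 0b111101101111010 = 0b101101010000 = 2896

2896


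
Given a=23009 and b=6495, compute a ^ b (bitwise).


23009 ^ 6495 = 16574

16574


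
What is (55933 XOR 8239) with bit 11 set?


Step 1: 55933 ^ 8239 = 64082
Step 2: 64082 | (1 << 11) = 64082 | 2048 = 64082

64082


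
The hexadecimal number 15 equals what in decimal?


15 hex = 21 decimal

21


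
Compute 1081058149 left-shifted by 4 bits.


0b1000000011011111010001101100101 << 4 = 0b10000000110111110100011011001010000 = 17296930384

17296930384


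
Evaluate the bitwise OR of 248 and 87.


0b11111000 | 0b1010111 = 0b11111111 = 255

255


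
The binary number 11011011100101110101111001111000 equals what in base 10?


11011011100101110101111001111000 in decimal = 3684130424

3684130424


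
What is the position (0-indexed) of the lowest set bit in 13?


0b1101. Lowest set bit at position 0

0


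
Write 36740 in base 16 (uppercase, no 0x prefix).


36740 = 8F84 hex

8F84


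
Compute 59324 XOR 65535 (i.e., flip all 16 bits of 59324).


59324 ^ 65535 = 6211

6211


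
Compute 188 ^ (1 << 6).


188 ^ (1 << 6) = 188 ^ 64 = 252

252


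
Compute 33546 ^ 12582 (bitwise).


0b1000001100001010 ^ 0b11000100100110 = 0b1011001000101100 = 45612

45612


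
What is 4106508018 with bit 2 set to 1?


4106508018 | (1 << 2) = 4106508018 | 4 = 4106508022

4106508022


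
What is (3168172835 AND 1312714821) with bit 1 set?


Step 1: 3168172835 & 1312714821 = 202797057
Step 2: 202797057 | (1 << 1) = 202797057 | 2 = 202797059

202797059


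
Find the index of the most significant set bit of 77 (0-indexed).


0b1001101. Highest set bit at position 6

6


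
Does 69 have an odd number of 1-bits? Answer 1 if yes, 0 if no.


0b1000101 has 3 ones => parity 1

1


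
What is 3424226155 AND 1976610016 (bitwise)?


0b11001100000110011000101101101011 & 0b1110101110100001010110011100000 = 0b1000100000100001000100001100000 = 1141934176

1141934176


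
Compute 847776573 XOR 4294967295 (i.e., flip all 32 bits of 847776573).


847776573 ^ 4294967295 = 3447190722

3447190722


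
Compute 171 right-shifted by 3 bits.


0b10101011 >> 3 = 0b10101 = 21

21


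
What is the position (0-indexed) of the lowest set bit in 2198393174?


0b10000011000010001101000101010110. Lowest set bit at position 1

1


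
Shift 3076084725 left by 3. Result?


0b10110111010110010101001111110101 << 3 = 0b10110111010110010101001111110101000 = 24608677800

24608677800


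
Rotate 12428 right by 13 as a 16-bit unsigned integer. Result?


Rotate 0b11000010001100 right by 13 (16-bit) = 0b1000010001100001 = 33889

33889


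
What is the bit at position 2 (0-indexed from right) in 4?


0b100, position 2 = 1

1


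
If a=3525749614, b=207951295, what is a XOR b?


3525749614 ^ 207951295 = 3728981713

3728981713


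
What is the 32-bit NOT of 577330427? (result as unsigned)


~0b100010011010010101110011111011 = 0b11011101100101101010001100000100 = 3717636868 (32-bit unsigned)

3717636868


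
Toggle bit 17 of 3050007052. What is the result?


3050007052 ^ (1 << 17) = 3050007052 ^ 131072 = 3049875980

3049875980


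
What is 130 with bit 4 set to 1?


130 | (1 << 4) = 130 | 16 = 146

146


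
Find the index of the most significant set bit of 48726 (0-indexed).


0b1011111001010110. Highest set bit at position 15

15


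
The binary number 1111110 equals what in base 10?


1111110 in decimal = 126

126


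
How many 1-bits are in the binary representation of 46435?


0b1011010101100011 has 9 set bits

9


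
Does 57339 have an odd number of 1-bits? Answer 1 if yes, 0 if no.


0b1101111111111011 has 14 ones => parity 0

0


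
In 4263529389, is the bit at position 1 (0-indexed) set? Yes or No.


0b11111110001000000100101110101101, bit 1 = 0. No

No


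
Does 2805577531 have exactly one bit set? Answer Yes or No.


0b10100111001110011011011100111011. Multiple bits set => No

No


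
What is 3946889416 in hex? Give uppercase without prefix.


3946889416 = EB40C0C8 hex

EB40C0C8


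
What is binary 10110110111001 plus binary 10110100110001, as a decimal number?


10110110111001 + 10110100110001 = 101101011101010 = 23274

23274


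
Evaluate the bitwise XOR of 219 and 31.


0b11011011 ^ 0b11111 = 0b11000100 = 196

196


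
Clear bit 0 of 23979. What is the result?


23979 & ~(1 << 0) = 23978

23978


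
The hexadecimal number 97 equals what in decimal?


97 hex = 151 decimal

151


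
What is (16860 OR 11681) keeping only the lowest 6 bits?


Step 1: 16860 | 11681 = 28157
Step 2: 28157 & 63 = 61

61


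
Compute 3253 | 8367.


0b110010110101 | 0b10000010101111 = 0b10110010111111 = 11455

11455


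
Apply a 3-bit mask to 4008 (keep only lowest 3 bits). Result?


4008 & 7 = 0

0


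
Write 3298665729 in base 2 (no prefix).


3298665729 = 11000100100111011010010100000001 in binary

11000100100111011010010100000001


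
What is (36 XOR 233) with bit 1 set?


Step 1: 36 ^ 233 = 205
Step 2: 205 | (1 << 1) = 205 | 2 = 207

207


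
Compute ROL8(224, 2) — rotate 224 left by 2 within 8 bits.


Rotate 0b11100000 left by 2 (8-bit) = 0b10000011 = 131

131


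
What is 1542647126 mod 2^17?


1542647126 & 131071 = 60758

60758


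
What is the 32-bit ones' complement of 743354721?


743354721 ^ 4294967295 = 3551612574

3551612574


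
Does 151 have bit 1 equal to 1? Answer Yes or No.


0b10010111, bit 1 = 1. Yes

Yes


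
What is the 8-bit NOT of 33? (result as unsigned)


~0b100001 = 0b11011110 = 222 (8-bit unsigned)

222


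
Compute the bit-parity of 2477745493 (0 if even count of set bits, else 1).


0b10010011101011110110010101010101 has 18 ones => parity 0

0


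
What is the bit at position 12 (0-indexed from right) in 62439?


0b1111001111100111, position 12 = 1

1


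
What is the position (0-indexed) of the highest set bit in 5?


0b101. Highest set bit at position 2

2


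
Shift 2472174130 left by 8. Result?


0b10010011010110100110001000110010 << 8 = 0b1001001101011010011000100011001000000000 = 632876577280

632876577280


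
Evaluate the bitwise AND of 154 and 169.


0b10011010 & 0b10101001 = 0b10001000 = 136

136


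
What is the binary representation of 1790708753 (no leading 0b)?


1790708753 = 1101010101111000000110000010001 in binary

1101010101111000000110000010001


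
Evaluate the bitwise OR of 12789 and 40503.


0b11000111110101 | 0b1001111000110111 = 0b1011111111110111 = 49143

49143


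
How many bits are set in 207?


0b11001111 has 6 set bits

6


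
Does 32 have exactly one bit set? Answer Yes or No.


0b100000. Only one bit set => Yes

Yes


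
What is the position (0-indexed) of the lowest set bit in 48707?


0b1011111001000011. Lowest set bit at position 0

0


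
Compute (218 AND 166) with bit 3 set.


Step 1: 218 & 166 = 130
Step 2: 130 | (1 << 3) = 130 | 8 = 138

138


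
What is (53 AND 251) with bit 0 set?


Step 1: 53 & 251 = 49
Step 2: 49 | (1 << 0) = 49 | 1 = 49

49


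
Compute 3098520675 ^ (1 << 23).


3098520675 ^ (1 << 23) = 3098520675 ^ 8388608 = 3090132067

3090132067


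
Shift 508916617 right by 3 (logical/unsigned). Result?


0b11110010101010111001110001001 >> 3 = 0b11110010101010111001110001 = 63614577

63614577


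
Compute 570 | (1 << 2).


570 | (1 << 2) = 570 | 4 = 574

574


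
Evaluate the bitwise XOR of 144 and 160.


0b10010000 ^ 0b10100000 = 0b110000 = 48

48


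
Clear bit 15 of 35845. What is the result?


35845 & ~(1 << 15) = 3077

3077


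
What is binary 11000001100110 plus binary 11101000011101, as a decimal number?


11000001100110 + 11101000011101 = 110101010000011 = 27267

27267


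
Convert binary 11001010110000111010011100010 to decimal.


11001010110000111010011100010 in decimal = 425227490

425227490


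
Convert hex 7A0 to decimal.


7A0 hex = 1952 decimal

1952


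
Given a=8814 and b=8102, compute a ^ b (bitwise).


8814 ^ 8102 = 15816

15816


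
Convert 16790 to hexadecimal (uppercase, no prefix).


16790 = 4196 hex

4196


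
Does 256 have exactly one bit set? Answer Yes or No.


0b100000000. Only one bit set => Yes

Yes


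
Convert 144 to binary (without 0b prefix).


144 = 10010000 in binary

10010000


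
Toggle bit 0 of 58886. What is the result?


58886 ^ (1 << 0) = 58886 ^ 1 = 58887

58887


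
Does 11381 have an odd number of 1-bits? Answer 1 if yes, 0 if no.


0b10110001110101 has 8 ones => parity 0

0


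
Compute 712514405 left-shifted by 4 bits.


0b101010011110000001101101100101 << 4 = 0b1010100111100000011011011001010000 = 11400230480

11400230480


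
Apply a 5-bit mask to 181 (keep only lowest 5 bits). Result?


181 & 31 = 21

21


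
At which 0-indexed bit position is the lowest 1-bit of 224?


0b11100000. Lowest set bit at position 5

5


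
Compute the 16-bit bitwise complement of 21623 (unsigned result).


~0b101010001110111 = 0b1010101110001000 = 43912 (16-bit unsigned)

43912


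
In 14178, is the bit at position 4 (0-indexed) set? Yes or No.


0b11011101100010, bit 4 = 0. No

No


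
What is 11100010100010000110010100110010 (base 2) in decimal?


11100010100010000110010100110010 in decimal = 3800589618

3800589618


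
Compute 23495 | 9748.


0b101101111000111 | 0b10011000010100 = 0b111111111010111 = 32727

32727


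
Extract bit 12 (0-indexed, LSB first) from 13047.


0b11001011110111, position 12 = 1

1


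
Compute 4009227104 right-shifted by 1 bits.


0b11101110111101111111001101100000 >> 1 = 0b1110111011110111111100110110000 = 2004613552

2004613552


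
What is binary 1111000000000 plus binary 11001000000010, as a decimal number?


1111000000000 + 11001000000010 = 101000000000010 = 20482

20482


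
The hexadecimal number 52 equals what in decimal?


52 hex = 82 decimal

82


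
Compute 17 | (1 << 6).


17 | (1 << 6) = 17 | 64 = 81

81


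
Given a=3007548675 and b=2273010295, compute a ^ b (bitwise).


3007548675 ^ 2273010295 = 876146548

876146548


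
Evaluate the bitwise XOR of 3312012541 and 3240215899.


0b11000101011010010100110011111101 ^ 0b11000001001000011100010101011011 = 0b100010010001000100110100110 = 71862694

71862694


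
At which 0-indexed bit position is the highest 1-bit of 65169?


0b1111111010010001. Highest set bit at position 15

15


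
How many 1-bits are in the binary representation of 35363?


0b1000101000100011 has 6 set bits

6


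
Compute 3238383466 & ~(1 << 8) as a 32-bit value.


3238383466 & ~(1 << 8) = 3238383210

3238383210


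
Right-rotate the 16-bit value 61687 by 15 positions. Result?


Rotate 0b1111000011110111 right by 15 (16-bit) = 0b1110000111101111 = 57839

57839


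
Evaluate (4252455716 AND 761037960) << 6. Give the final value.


Step 1: 4252455716 & 761037960 = 760479744
Step 2: 760479744 << 6 = 48670703616

48670703616


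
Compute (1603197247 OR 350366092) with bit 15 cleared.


Step 1: 1603197247 | 350366092 = 1609497023
Step 2: 1609497023 & ~(1 << 15) = 1609464255

1609464255


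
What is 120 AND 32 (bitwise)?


0b1111000 & 0b100000 = 0b100000 = 32

32


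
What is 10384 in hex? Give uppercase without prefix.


10384 = 2890 hex

2890


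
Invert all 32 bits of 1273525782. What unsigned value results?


1273525782 ^ 4294967295 = 3021441513

3021441513


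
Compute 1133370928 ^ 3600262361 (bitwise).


0b1000011100011011101111000110000 ^ 0b11010110100101111010010011011001 = 0b10010101000110100111101011101001 = 2501540585

2501540585


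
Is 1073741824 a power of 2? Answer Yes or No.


0b1000000000000000000000000000000. Only one bit set => Yes

Yes


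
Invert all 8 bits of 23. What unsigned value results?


23 ^ 255 = 232

232


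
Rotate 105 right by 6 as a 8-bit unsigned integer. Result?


Rotate 0b1101001 right by 6 (8-bit) = 0b10100101 = 165

165


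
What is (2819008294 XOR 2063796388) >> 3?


Step 1: 2819008294 ^ 2063796388 = 3540365186
Step 2: 3540365186 >> 3 = 442545648

442545648


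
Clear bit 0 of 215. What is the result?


215 & ~(1 << 0) = 214

214


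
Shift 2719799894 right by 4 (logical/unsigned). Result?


0b10100010000111001101101001010110 >> 4 = 0b1010001000011100110110100101 = 169987493

169987493


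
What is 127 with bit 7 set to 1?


127 | (1 << 7) = 127 | 128 = 255

255


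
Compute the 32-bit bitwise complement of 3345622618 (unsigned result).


~0b11000111011010100010011001011010 = 0b111000100101011101100110100101 = 949344677 (32-bit unsigned)

949344677


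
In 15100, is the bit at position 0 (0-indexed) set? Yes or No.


0b11101011111100, bit 0 = 0. No

No


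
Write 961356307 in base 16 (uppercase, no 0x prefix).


961356307 = 394D2213 hex

394D2213


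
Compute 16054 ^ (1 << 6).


16054 ^ (1 << 6) = 16054 ^ 64 = 16118

16118


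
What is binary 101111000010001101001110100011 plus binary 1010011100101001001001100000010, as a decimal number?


101111000010001101001110100011 + 1010011100101001001001100000010 = 10000010100111010110011010100101 = 2191353509

2191353509


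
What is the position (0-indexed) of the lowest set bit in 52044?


0b1100101101001100. Lowest set bit at position 2

2


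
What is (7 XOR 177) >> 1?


Step 1: 7 ^ 177 = 182
Step 2: 182 >> 1 = 91

91


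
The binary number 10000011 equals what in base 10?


10000011 in decimal = 131

131


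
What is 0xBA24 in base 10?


BA24 hex = 47652 decimal

47652


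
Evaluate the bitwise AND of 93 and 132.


0b1011101 & 0b10000100 = 0b100 = 4

4


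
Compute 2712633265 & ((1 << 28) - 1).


2712633265 & 268435455 = 28278705

28278705


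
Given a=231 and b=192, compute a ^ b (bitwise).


231 ^ 192 = 39

39


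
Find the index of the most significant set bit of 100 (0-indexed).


0b1100100. Highest set bit at position 6

6


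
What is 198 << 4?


0b11000110 << 4 = 0b110001100000 = 3168

3168


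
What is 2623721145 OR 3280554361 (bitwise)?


0b10011100011000101100111010111001 | 0b11000011100010010100100101111001 = 0b11011111111010111100111111111001 = 3756773369

3756773369


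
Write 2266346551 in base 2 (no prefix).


2266346551 = 10000111000101011011010000110111 in binary

10000111000101011011010000110111


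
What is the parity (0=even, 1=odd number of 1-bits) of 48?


0b110000 has 2 ones => parity 0

0


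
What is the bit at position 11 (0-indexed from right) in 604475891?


0b100100000001111001000111110011, position 11 = 0

0


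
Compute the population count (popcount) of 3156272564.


0b10111100001000001110010110110100 has 15 set bits

15


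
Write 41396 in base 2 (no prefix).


41396 = 1010000110110100 in binary

1010000110110100


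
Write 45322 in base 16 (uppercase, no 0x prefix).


45322 = B10A hex

B10A


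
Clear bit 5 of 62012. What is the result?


62012 & ~(1 << 5) = 61980

61980


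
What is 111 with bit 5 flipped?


111 ^ (1 << 5) = 111 ^ 32 = 79

79


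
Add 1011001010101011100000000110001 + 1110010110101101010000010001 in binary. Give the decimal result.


1011001010101011100000000110001 + 1110010110101101010000010001 = 1100111101100001001010001000010 = 1739625538

1739625538


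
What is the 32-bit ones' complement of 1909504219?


1909504219 ^ 4294967295 = 2385463076

2385463076


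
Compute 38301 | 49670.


0b1001010110011101 | 0b1100001000000110 = 0b1101011110011111 = 55199

55199


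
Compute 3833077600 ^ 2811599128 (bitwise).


0b11100100011110000001111101100000 ^ 0b10100111100101011001100100011000 = 0b1000011111011011000011001111000 = 1139639928

1139639928


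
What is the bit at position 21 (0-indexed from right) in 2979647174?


0b10110001100110011100111011000110, position 21 = 0

0


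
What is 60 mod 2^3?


60 & 7 = 4

4


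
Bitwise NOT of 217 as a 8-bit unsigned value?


~0b11011001 = 0b100110 = 38 (8-bit unsigned)

38


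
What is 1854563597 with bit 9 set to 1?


1854563597 | (1 << 9) = 1854563597 | 512 = 1854564109

1854564109


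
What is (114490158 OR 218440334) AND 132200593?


Step 1: 114490158 | 218440334 = 265812910
Step 2: 265812910 & 132200593 = 130103424

130103424


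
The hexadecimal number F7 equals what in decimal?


F7 hex = 247 decimal

247


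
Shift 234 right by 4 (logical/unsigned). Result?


0b11101010 >> 4 = 0b1110 = 14

14


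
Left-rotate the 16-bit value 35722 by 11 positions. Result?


Rotate 0b1000101110001010 left by 11 (16-bit) = 0b101010001011100 = 21596

21596


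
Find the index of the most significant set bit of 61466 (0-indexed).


0b1111000000011010. Highest set bit at position 15

15


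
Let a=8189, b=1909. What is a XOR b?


8189 ^ 1909 = 6280

6280


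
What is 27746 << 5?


0b110110001100010 << 5 = 0b11011000110001000000 = 887872

887872


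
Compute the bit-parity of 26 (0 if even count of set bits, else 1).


0b11010 has 3 ones => parity 1

1


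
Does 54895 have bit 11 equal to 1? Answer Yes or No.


0b1101011001101111, bit 11 = 0. No

No


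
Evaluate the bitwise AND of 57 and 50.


0b111001 & 0b110010 = 0b110000 = 48

48


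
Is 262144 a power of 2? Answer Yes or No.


0b1000000000000000000. Only one bit set => Yes

Yes


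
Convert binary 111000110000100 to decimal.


111000110000100 in decimal = 29060

29060


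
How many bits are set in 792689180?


0b101111001111110111101000011100 has 19 set bits

19


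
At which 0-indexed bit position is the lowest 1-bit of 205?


0b11001101. Lowest set bit at position 0

0


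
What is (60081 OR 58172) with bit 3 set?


Step 1: 60081 | 58172 = 60349
Step 2: 60349 | (1 << 3) = 60349 | 8 = 60349

60349


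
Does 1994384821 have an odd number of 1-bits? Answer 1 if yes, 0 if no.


0b1110110110111111110010110110101 has 22 ones => parity 0

0


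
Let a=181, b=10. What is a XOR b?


181 ^ 10 = 191

191


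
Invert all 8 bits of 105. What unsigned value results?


105 ^ 255 = 150

150


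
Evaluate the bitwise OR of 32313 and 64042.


0b111111000111001 | 0b1111101000101010 = 0b1111111000111011 = 65083

65083


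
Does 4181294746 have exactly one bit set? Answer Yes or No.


0b11111001001110010111111010011010. Multiple bits set => No

No


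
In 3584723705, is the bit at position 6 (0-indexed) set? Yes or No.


0b11010101101010101000101011111001, bit 6 = 1. Yes

Yes


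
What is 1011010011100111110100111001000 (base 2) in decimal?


1011010011100111110100111001000 in decimal = 1517545928

1517545928


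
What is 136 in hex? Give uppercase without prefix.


136 = 88 hex

88


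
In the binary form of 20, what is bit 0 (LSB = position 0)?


0b10100, position 0 = 0

0


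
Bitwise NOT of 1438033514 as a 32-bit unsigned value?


~0b1010101101101101010011001101010 = 0b10101010010010010101100110010101 = 2856933781 (32-bit unsigned)

2856933781


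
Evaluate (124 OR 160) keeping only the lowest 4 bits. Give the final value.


Step 1: 124 | 160 = 252
Step 2: 252 & 15 = 12

12


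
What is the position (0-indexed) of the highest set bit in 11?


0b1011. Highest set bit at position 3

3


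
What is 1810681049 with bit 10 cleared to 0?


1810681049 & ~(1 << 10) = 1810680025

1810680025


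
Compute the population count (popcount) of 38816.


0b1001011110100000 has 7 set bits

7


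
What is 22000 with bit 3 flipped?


22000 ^ (1 << 3) = 22000 ^ 8 = 22008

22008


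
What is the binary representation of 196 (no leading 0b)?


196 = 11000100 in binary

11000100


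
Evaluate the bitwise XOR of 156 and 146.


0b10011100 ^ 0b10010010 = 0b1110 = 14

14


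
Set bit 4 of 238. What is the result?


238 | (1 << 4) = 238 | 16 = 254

254


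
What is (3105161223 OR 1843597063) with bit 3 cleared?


Step 1: 3105161223 | 1843597063 = 4260826887
Step 2: 4260826887 & ~(1 << 3) = 4260826887

4260826887


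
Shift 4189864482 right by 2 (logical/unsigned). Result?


0b11111001101111000100001000100010 >> 2 = 0b111110011011110001000010001000 = 1047466120

1047466120


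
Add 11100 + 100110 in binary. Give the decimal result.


11100 + 100110 = 1000010 = 66

66


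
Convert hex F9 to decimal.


F9 hex = 249 decimal

249


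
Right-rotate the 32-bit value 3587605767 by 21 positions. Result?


Rotate 0b11010101110101101000010100000111 right by 21 (32-bit) = 0b10110100001010000011111010101110 = 3022536366

3022536366


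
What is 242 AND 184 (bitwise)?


0b11110010 & 0b10111000 = 0b10110000 = 176

176


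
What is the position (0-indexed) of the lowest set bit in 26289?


0b110011010110001. Lowest set bit at position 0

0


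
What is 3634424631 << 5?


0b11011000101000001110101100110111 << 5 = 0b1101100010100000111010110011011100000 = 116301588192

116301588192


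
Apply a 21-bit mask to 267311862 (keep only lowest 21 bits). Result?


267311862 & 2097151 = 973558

973558


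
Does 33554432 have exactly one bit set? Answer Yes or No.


0b10000000000000000000000000. Only one bit set => Yes

Yes


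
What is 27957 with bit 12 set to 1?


27957 | (1 << 12) = 27957 | 4096 = 32053

32053


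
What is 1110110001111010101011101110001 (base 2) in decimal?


1110110001111010101011101110001 in decimal = 1983731569

1983731569


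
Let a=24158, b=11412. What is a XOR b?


24158 ^ 11412 = 29386

29386


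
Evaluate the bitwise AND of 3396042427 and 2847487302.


0b11001010011010110111111010111011 & 0b10101001101110010011010101000110 = 0b10001000001010010011010000000010 = 2284401666

2284401666


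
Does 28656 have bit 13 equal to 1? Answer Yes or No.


0b110111111110000, bit 13 = 1. Yes

Yes


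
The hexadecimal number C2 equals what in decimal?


C2 hex = 194 decimal

194


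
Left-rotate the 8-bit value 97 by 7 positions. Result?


Rotate 0b1100001 left by 7 (8-bit) = 0b10110000 = 176

176


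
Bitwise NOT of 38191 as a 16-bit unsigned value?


~0b1001010100101111 = 0b110101011010000 = 27344 (16-bit unsigned)

27344


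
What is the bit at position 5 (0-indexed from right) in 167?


0b10100111, position 5 = 1

1


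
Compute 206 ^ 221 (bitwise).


0b11001110 ^ 0b11011101 = 0b10011 = 19

19


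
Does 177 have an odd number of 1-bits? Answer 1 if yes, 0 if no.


0b10110001 has 4 ones => parity 0

0


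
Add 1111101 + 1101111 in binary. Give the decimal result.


1111101 + 1101111 = 11101100 = 236

236


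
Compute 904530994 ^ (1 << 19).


904530994 ^ (1 << 19) = 904530994 ^ 524288 = 904006706

904006706


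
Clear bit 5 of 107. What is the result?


107 & ~(1 << 5) = 75

75


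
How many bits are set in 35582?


0b1000101011111110 has 10 set bits

10


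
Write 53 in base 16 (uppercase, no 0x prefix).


53 = 35 hex

35


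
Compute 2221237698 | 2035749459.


0b10000100011001010110010111000010 | 0b1111001010101110001001001010011 = 0b11111101011101110111011111010011 = 4252465107

4252465107


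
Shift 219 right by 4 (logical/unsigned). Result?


0b11011011 >> 4 = 0b1101 = 13

13


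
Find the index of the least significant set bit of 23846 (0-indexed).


0b101110100100110. Lowest set bit at position 1

1


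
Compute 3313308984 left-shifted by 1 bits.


0b11000101011111010001010100111000 << 1 = 0b110001010111110100010101001110000 = 6626617968

6626617968


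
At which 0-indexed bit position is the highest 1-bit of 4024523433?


0b11101111111000010101101010101001. Highest set bit at position 31

31


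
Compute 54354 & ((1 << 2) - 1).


54354 & 3 = 2

2


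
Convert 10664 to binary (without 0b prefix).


10664 = 10100110101000 in binary

10100110101000


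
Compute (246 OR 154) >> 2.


Step 1: 246 | 154 = 254
Step 2: 254 >> 2 = 63

63


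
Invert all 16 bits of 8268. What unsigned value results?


8268 ^ 65535 = 57267

57267


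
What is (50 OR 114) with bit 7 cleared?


Step 1: 50 | 114 = 114
Step 2: 114 & ~(1 << 7) = 114

114


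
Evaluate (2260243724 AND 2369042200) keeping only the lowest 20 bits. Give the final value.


Step 1: 2260243724 & 2369042200 = 2217776392
Step 2: 2217776392 & 1048575 = 38152

38152


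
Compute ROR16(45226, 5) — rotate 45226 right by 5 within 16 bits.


Rotate 0b1011000010101010 right by 5 (16-bit) = 0b101010110000101 = 21893

21893


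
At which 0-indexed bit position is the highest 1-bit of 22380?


0b101011101101100. Highest set bit at position 14

14


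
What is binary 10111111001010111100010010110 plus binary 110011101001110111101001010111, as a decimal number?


10111111001010111100010010110 + 110011101001110111101001010111 = 1001011100011001111001011101101 = 1267528429

1267528429


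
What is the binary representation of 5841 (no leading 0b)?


5841 = 1011011010001 in binary

1011011010001


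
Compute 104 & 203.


0b1101000 & 0b11001011 = 0b1001000 = 72

72


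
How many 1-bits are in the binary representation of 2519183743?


0b10010110001001111011000101111111 has 19 set bits

19


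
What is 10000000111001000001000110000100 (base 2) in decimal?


10000000111001000001000110000100 in decimal = 2162430340

2162430340


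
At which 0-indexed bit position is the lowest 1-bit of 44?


0b101100. Lowest set bit at position 2

2


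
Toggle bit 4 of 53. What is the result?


53 ^ (1 << 4) = 53 ^ 16 = 37

37


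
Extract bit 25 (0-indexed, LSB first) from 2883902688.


0b10101011111001001101110011100000, position 25 = 1

1


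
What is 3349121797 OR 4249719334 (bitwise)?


0b11000111100111111000101100000101 | 0b11111101010011011001001000100110 = 0b11111111110111111001101100100111 = 4292844327

4292844327


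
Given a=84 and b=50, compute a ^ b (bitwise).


84 ^ 50 = 102

102


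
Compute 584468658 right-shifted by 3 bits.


0b100010110101100100100010110010 >> 3 = 0b100010110101100100100010110 = 73058582

73058582


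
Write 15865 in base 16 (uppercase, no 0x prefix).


15865 = 3DF9 hex

3DF9


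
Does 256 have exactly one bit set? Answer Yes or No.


0b100000000. Only one bit set => Yes

Yes


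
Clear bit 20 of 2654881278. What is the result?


2654881278 & ~(1 << 20) = 2653832702

2653832702


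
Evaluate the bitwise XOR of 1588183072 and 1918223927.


0b1011110101010011100000000100000 ^ 0b1110010010101011100011000110111 = 0b101100111111000000011000010111 = 754714135

754714135


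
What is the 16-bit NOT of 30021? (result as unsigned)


~0b111010101000101 = 0b1000101010111010 = 35514 (16-bit unsigned)

35514


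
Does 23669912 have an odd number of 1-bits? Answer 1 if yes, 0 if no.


0b1011010010010110010011000 has 11 ones => parity 1

1


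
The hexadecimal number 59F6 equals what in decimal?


59F6 hex = 23030 decimal

23030


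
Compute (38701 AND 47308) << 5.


Step 1: 38701 & 47308 = 36876
Step 2: 36876 << 5 = 1180032

1180032


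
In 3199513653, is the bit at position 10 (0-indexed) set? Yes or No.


0b10111110101101001011010000110101, bit 10 = 1. Yes

Yes


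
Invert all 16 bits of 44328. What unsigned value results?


44328 ^ 65535 = 21207

21207


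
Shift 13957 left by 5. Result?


0b11011010000101 << 5 = 0b1101101000010100000 = 446624

446624


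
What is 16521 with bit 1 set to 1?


16521 | (1 << 1) = 16521 | 2 = 16523

16523


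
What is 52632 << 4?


0b1100110110011000 << 4 = 0b11001101100110000000 = 842112

842112


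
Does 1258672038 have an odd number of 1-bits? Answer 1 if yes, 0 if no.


0b1001011000001011100111110100110 has 16 ones => parity 0

0


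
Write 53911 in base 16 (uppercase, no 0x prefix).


53911 = D297 hex

D297


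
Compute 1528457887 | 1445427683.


0b1011011000110100110101010011111 | 0b1010110001001110111100111100011 = 0b1011111001111110111101111111111 = 1597996031

1597996031


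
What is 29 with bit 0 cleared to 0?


29 & ~(1 << 0) = 28

28


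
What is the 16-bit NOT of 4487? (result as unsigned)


~0b1000110000111 = 0b1110111001111000 = 61048 (16-bit unsigned)

61048


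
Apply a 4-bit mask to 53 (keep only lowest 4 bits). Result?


53 & 15 = 5

5


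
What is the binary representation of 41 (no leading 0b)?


41 = 101001 in binary

101001


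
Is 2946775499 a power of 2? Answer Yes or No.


0b10101111101001000011100111001011. Multiple bits set => No

No


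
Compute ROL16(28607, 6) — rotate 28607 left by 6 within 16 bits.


Rotate 0b110111110111111 left by 6 (16-bit) = 0b1110111111011011 = 61403

61403


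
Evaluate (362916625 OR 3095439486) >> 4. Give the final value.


Step 1: 362916625 | 3095439486 = 3181489023
Step 2: 3181489023 >> 4 = 198843063

198843063


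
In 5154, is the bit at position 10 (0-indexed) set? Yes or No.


0b1010000100010, bit 10 = 1. Yes

Yes


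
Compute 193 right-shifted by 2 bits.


0b11000001 >> 2 = 0b110000 = 48

48


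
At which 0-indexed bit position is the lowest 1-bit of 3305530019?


0b11000101000001100110001010100011. Lowest set bit at position 0

0


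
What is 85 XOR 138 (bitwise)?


0b1010101 ^ 0b10001010 = 0b11011111 = 223

223


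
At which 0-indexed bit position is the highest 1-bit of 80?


0b1010000. Highest set bit at position 6

6


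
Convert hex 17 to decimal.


17 hex = 23 decimal

23


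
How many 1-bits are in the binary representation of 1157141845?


0b1000100111110001001010101010101 has 15 set bits

15


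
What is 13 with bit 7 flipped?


13 ^ (1 << 7) = 13 ^ 128 = 141

141


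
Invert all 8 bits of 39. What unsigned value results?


39 ^ 255 = 216

216


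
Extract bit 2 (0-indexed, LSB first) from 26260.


0b110011010010100, position 2 = 1

1


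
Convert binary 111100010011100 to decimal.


111100010011100 in decimal = 30876

30876


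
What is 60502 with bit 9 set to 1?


60502 | (1 << 9) = 60502 | 512 = 61014

61014


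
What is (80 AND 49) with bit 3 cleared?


Step 1: 80 & 49 = 16
Step 2: 16 & ~(1 << 3) = 16

16


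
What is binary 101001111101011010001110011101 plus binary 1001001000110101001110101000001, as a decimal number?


101001111101011010001110011101 + 1001001000110101001110101000001 = 1110011000100000100000011011110 = 1930445022

1930445022


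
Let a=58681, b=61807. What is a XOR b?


58681 ^ 61807 = 5206

5206


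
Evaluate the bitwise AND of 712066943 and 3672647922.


0b101010011100010100011101111111 & 0b11011010111010000010100011110010 = 0b1010011000000000000001110010 = 174063730

174063730


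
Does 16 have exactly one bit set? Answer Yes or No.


0b10000. Only one bit set => Yes

Yes


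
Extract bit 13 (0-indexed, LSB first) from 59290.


0b1110011110011010, position 13 = 1

1


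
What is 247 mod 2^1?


247 & 1 = 1

1


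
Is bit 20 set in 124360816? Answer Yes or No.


0b111011010011001100001110000, bit 20 = 0. No

No


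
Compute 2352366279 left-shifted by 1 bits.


0b10001100001101100100001011000111 << 1 = 0b100011000011011001000010110001110 = 4704732558

4704732558


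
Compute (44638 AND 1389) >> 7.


Step 1: 44638 & 1389 = 1100
Step 2: 1100 >> 7 = 8

8


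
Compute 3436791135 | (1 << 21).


3436791135 | (1 << 21) = 3436791135 | 2097152 = 3438888287

3438888287


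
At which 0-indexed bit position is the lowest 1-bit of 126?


0b1111110. Lowest set bit at position 1

1


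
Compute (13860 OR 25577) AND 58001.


Step 1: 13860 | 25577 = 30701
Step 2: 30701 & 58001 = 25217

25217


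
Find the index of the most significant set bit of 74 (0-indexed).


0b1001010. Highest set bit at position 6

6


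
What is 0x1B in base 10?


1B hex = 27 decimal

27


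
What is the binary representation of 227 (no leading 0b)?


227 = 11100011 in binary

11100011


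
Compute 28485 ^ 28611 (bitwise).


0b110111101000101 ^ 0b110111111000011 = 0b10000110 = 134

134


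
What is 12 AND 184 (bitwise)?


0b1100 & 0b10111000 = 0b1000 = 8

8


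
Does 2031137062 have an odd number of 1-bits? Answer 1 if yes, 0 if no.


0b1111001000100001011000100100110 has 13 ones => parity 1

1


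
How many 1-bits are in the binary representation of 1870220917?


0b1101111011110010100111001110101 has 20 set bits

20


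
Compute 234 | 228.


0b11101010 | 0b11100100 = 0b11101110 = 238

238


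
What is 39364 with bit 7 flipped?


39364 ^ (1 << 7) = 39364 ^ 128 = 39236

39236


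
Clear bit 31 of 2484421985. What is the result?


2484421985 & ~(1 << 31) = 336938337

336938337


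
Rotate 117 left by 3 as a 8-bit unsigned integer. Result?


Rotate 0b1110101 left by 3 (8-bit) = 0b10101011 = 171

171


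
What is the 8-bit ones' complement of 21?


21 ^ 255 = 234

234


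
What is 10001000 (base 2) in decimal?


10001000 in decimal = 136

136


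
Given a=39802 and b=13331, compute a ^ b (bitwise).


39802 ^ 13331 = 44905

44905


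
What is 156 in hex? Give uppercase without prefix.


156 = 9C hex

9C


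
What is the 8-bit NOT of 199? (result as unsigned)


~0b11000111 = 0b111000 = 56 (8-bit unsigned)

56


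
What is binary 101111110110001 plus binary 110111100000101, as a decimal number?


101111110110001 + 110111100000101 = 1100111010110110 = 52918

52918


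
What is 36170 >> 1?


0b1000110101001010 >> 1 = 0b100011010100101 = 18085

18085


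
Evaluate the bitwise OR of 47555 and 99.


0b1011100111000011 | 0b1100011 = 0b1011100111100011 = 47587

47587


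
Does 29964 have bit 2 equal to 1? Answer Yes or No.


0b111010100001100, bit 2 = 1. Yes

Yes


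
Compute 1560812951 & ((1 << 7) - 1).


1560812951 & 127 = 23

23


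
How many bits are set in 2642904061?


0b10011101100001111000001111111101 has 19 set bits

19


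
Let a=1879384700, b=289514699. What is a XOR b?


1879384700 ^ 289514699 = 1631880887

1631880887


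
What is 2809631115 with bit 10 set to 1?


2809631115 | (1 << 10) = 2809631115 | 1024 = 2809632139

2809632139


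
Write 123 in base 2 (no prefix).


123 = 1111011 in binary

1111011


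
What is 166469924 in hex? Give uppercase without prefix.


166469924 = 9EC2124 hex

9EC2124


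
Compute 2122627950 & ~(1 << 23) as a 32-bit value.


2122627950 & ~(1 << 23) = 2114239342

2114239342


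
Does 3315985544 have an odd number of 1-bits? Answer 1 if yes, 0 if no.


0b11000101101001011110110010001000 has 15 ones => parity 1

1


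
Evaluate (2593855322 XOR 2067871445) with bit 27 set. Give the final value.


Step 1: 2593855322 ^ 2067871445 = 3789169039
Step 2: 3789169039 | (1 << 27) = 3789169039 | 134217728 = 3923386767

3923386767


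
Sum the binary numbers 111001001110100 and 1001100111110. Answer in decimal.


111001001110100 + 1001100111110 = 1000010110110010 = 34226

34226


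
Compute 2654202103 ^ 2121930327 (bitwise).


0b10011110001100111110100011110111 ^ 0b1111110011110100001011001010111 = 0b11100000010010011111111010100000 = 3762945696

3762945696


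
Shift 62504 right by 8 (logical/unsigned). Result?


0b1111010000101000 >> 8 = 0b11110100 = 244

244


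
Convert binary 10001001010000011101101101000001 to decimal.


10001001010000011101101101000001 in decimal = 2302794561

2302794561


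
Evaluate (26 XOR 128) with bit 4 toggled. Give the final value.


Step 1: 26 ^ 128 = 154
Step 2: 154 ^ (1 << 4) = 154 ^ 16 = 138

138


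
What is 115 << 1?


0b1110011 << 1 = 0b11100110 = 230

230


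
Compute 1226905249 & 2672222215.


0b1001001001000010001011010100001 & 0b10011111010001101110000000000111 = 0b1001000000000000000000000001 = 150994945

150994945


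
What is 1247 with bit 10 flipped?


1247 ^ (1 << 10) = 1247 ^ 1024 = 223

223


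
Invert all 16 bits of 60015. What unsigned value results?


60015 ^ 65535 = 5520

5520


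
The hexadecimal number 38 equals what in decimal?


38 hex = 56 decimal

56


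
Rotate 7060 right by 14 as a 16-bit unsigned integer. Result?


Rotate 0b1101110010100 right by 14 (16-bit) = 0b110111001010000 = 28240

28240


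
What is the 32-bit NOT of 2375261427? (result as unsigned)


~0b10001101100100111001110011110011 = 0b1110010011011000110001100001100 = 1919705868 (32-bit unsigned)

1919705868


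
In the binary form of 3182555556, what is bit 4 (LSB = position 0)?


0b10111101101100011111000110100100, position 4 = 0

0


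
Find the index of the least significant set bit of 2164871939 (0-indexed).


0b10000001000010010101001100000011. Lowest set bit at position 0

0


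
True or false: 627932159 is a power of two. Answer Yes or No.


0b100101011011010111101111111111. Multiple bits set => No

No


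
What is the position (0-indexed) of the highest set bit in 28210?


0b110111000110010. Highest set bit at position 14

14


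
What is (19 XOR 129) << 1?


Step 1: 19 ^ 129 = 146
Step 2: 146 << 1 = 292

292
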